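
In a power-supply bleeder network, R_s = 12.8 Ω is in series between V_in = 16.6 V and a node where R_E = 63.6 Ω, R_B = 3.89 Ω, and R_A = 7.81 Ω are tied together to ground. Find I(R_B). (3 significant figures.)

Combine the parallel branches: R_p = (1/63.6 + 1/3.89 + 1/7.81)⁻¹ = 2.495 Ω.
V_A = 16.6 × 2.495/15.29 = 2.708 V.
I(R_B) = V_A / R_B = 2.708/3.89 = 0.6961 A.

I ≈ 0.696 A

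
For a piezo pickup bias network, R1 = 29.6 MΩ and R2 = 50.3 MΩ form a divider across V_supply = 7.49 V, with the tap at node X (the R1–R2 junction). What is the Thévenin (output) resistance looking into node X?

With V_supply suppressed (replaced by a short), R_th = R1 ‖ R2 = (29.60 × 50.3)/(29.60 + 50.3) = 18.63 MΩ.

R_th ≈ 18.6 MΩ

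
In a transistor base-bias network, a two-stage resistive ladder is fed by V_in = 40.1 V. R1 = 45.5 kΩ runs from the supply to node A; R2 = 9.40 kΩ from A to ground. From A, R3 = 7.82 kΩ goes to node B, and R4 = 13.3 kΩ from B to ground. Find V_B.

V_B ≈ 3.16 V

Looking into the second stage from A: R3 + R4 = 21.12 kΩ appears in parallel with R2.
Effective lower resistance at A: R2 ‖ 21.12 = 6.505 kΩ.
So V_A = 40.1 × 0.1251 = 5.016 V.
V_B = V_A × 0.6297 = 3.159 V.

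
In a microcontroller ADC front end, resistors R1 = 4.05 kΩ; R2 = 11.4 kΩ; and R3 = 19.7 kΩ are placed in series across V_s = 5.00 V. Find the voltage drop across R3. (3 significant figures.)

ΣR = 4.05 + 11.4 + 19.7 = 35.15 kΩ.
By the voltage-divider rule, V = 5.00 × 19.70/35.15 = 2.802 V.

V ≈ 2.80 V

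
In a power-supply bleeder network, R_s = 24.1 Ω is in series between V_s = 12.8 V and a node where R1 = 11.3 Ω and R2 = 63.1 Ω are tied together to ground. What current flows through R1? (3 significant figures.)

I ≈ 0.322 A

Parallel bank: R_p = 1/(1/11.3 + 1/63.1) = 9.584 Ω.
V_A by voltage divider: V_A = 12.8 × 9.584/(24.1 + 9.584) = 3.642 V.
Branch current I = V_A/R1 = 3.642/11.3 = 0.3223 A.
(Check via current divider: I_total = 0.3800 A; share G_k/ΣG = 0.8481 → same result.)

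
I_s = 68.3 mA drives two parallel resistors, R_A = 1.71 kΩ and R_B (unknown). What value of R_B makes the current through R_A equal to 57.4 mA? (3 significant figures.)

R_B ≈ 9.00 kΩ

Two-branch current divider: I_A = I_s · R_B/(R_A + R_B).
With f = 0.8404, R_B = R_A · f/(1−f) = 1.71 × 5.266 = 9.005 kΩ.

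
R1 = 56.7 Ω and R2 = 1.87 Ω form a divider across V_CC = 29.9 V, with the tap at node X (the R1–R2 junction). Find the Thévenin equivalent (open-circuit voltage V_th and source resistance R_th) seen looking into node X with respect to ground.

V_th is the unloaded tap voltage: V_CC · R2/(R1+R2) = 29.9 × 0.03193 = 0.9546 V.
Zeroing V_CC shorts the top of R1 to ground, so R_th = R1 ‖ R2 = 1.810 Ω.

V_th ≈ 0.955 V, R_th ≈ 1.81 Ω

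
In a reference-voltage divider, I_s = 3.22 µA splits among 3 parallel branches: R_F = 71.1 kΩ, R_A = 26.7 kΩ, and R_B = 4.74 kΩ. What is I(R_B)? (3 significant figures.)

Total conductance ΣG = 1/71.1 + 1/26.7 + 1/4.74 = 0.2625 (units of 1/kΩ).
By the current-divider rule, I = I_s · G_k/ΣG = 3.22 × 0.8037 = 2.588 µA.

I ≈ 2.59 µA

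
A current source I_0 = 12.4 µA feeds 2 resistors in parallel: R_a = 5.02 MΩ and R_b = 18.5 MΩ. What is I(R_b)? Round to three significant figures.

I ≈ 2.65 µA

For two parallel branches, I_k = I_0 · (other R)/(sum of R).
So I = 12.4 × 5.02/23.52 = 2.647 µA.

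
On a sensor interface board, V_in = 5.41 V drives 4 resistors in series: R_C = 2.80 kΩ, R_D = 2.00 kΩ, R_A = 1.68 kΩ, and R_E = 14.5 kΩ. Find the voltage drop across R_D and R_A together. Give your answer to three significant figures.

Total series resistance ΣR = 2.80 + 2.00 + 1.68 + 14.5 = 20.98 kΩ.
R_{R_D..R_A} = 2.00 + 1.68 = 3.680 kΩ.
V = V_in · R/ΣR = 5.41 × 0.1754 = 0.9489 V.

V ≈ 0.949 V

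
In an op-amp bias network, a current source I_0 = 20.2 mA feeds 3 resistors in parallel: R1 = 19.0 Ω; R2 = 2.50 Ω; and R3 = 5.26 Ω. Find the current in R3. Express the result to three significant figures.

I ≈ 5.97 mA

ΣG = 1/19.0 + 1/2.50 + 1/5.26 = 0.6427.
By the current-divider rule, I = I_0 · G_k/ΣG = 20.2 × 0.2958 = 5.975 mA.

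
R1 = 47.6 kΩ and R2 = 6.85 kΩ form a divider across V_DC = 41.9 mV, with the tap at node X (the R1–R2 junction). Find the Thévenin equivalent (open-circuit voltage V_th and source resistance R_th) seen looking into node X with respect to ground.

V_th is the unloaded tap voltage: V_DC · R2/(R1+R2) = 41.9 × 0.1258 = 5.271 mV.
Zeroing V_DC shorts the top of R1 to ground, so R_th = R1 ‖ R2 = 5.988 kΩ.

V_th ≈ 5.27 mV, R_th ≈ 5.99 kΩ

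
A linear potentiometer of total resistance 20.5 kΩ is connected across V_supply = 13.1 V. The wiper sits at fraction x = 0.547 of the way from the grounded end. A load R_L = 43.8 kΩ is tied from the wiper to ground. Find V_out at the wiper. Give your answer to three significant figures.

The pot divides into 9.286 kΩ above the wiper and 11.21 kΩ below.
Lower segment in parallel with the load: 11.21 ‖ 43.8 = 8.928 kΩ.
V_out = 13.1 × 8.928/(9.286 + 8.928) = 6.421 V.

V_out ≈ 6.42 V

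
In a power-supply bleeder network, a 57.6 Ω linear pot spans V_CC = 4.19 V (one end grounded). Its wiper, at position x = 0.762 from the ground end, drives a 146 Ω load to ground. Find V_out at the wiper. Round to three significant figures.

V_out ≈ 2.98 V

Lower segment x·R_p = 43.89 Ω; upper segment (1−x)·R_p = 13.71 Ω.
(x·R_p) ‖ R_L = 33.75 Ω.
V_out = 4.19 × 33.75/(13.71 + 33.75) = 2.980 V.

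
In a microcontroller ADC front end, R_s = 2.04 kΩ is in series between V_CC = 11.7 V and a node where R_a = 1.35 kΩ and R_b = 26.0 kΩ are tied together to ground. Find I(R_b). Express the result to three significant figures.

I ≈ 0.174 mA

Combine the parallel branches: R_p = (1/1.35 + 1/26.0)⁻¹ = 1.283 kΩ.
V_A by voltage divider: V_A = 11.7 × 1.283/(2.04 + 1.283) = 4.518 V.
I(R_b) = V_A / R_b = 4.518/26.0 = 0.1738 mA.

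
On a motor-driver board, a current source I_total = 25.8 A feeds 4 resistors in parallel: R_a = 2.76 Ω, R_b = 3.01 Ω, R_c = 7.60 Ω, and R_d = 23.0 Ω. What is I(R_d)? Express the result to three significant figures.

Total conductance ΣG = 1/2.76 + 1/3.01 + 1/7.60 + 1/23.0 = 0.8696 (units of 1/Ω).
By the current-divider rule, I = I_total · G_k/ΣG = 25.8 × 0.05000 = 1.290 A.

I ≈ 1.29 A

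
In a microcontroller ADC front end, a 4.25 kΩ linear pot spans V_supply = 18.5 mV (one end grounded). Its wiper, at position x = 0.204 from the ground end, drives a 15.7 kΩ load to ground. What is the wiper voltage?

V_out ≈ 3.62 mV

Split the track: R_lower = x·R_p = 0.8670 kΩ, R_upper = (1−x)·R_p = 3.383 kΩ.
(x·R_p) ‖ R_L = 0.8216 kΩ.
Then V_out = V_supply · 0.8216/(3.383 + 0.8216) = 3.615 mV.
(Unloaded: V_out = x·V_supply = 3.77 mV.)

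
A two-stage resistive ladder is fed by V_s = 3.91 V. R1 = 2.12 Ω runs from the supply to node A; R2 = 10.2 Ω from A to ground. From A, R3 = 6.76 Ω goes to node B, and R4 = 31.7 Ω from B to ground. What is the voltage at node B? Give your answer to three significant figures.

V_B ≈ 2.55 V

Looking into the second stage from A: R3 + R4 = 38.46 Ω appears in parallel with R2.
R2 ‖ (R3+R4) = 8.062 Ω.
First divider: V_A = V_s · 8.062/(2.12 + 8.062) = 3.096 V.
V_B = V_A × 0.8242 = 2.552 V.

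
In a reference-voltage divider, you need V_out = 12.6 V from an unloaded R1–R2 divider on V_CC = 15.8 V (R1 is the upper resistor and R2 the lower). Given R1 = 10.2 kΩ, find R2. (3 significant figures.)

V_out/V_CC = R2/(R1+R2) = 0.7975.
R2 = R1 · 0.7975/(1 − 0.7975) = 40.16 kΩ.

R2 ≈ 40.2 kΩ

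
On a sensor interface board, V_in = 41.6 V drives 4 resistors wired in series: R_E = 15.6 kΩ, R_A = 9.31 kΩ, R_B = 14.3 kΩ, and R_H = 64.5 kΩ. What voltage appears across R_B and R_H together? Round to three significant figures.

Series total: ΣR = 15.6 + 9.31 + 14.3 + 64.5 = 103.7 kΩ.
R_{R_B..R_H} = 14.3 + 64.5 = 78.80 kΩ.
By the voltage-divider rule, V = 41.6 × 78.80/103.7 = 31.61 V.

V ≈ 31.6 V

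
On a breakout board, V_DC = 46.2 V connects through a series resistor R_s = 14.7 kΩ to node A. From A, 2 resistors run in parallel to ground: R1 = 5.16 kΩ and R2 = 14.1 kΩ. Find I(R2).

Parallel bank: R_p = 1/(1/5.16 + 1/14.1) = 3.778 kΩ.
V_A by voltage divider: V_A = 46.2 × 3.778/(14.7 + 3.778) = 9.445 V.
I(R2) = V_A / R2 = 9.445/14.1 = 0.6699 mA.
(Check via current divider: I_total = 2.500 mA; share G_k/ΣG = 0.2679 → same result.)

I ≈ 0.670 mA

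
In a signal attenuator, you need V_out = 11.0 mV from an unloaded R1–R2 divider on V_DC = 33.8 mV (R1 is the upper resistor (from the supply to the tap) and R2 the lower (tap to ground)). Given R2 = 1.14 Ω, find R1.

R1 ≈ 2.36 Ω

The divider ratio is R2/(R1+R2) = 11.0/33.8 = 0.3254.
R1 = R2·(1/k − 1) = 1.14 × 2.073 = 2.363 Ω.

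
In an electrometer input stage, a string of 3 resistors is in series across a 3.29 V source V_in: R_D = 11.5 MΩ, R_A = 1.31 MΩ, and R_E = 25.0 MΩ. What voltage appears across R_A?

V ≈ 0.114 V

ΣR = 11.5 + 1.31 + 25.0 = 37.81 MΩ.
By the voltage-divider rule, V = 3.29 × 1.310/37.81 = 0.1140 V.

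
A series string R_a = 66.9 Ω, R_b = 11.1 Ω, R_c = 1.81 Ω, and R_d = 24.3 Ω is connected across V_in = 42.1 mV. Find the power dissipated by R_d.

Series current I = V_in/ΣR = 42.1/104.1 = 0.4044 mA.
P(R_d) = I²·R_d = (0.4044)² × 24.3 = 3.974 µW.

P ≈ 3.97 µW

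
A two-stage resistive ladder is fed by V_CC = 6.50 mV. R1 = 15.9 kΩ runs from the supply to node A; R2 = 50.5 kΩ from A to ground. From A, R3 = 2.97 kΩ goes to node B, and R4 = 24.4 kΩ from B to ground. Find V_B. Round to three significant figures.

The second stage (R3 + R4 = 27.37 kΩ) loads node A in parallel with R2.
R2 ‖ (R3+R4) = 17.75 kΩ.
V_A = 6.50 × 17.75/(15.9 + 17.75) = 3.429 mV.
Then the unloaded second divider: V_B = V_A × R4/(R3+R4) = 3.429 × 0.8915 = 3.057 mV.

V_B ≈ 3.06 mV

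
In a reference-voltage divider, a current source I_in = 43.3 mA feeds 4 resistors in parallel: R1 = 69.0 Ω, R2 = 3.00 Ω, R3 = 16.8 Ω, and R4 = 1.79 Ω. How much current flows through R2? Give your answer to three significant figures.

Total conductance ΣG = 1/69.0 + 1/3.00 + 1/16.8 + 1/1.79 = 0.9660 (units of 1/Ω).
Current divider: I(R2) = I_in · G_k/ΣG = 43.3 × (0.3333/0.9660) = 43.3 × 0.3451 = 14.94 mA.

I ≈ 14.9 mA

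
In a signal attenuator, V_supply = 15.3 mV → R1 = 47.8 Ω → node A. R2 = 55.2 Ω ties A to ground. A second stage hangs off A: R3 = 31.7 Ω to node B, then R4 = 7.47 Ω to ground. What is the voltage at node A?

V_A ≈ 4.96 mV

Looking into the second stage from A: R3 + R4 = 39.17 Ω appears in parallel with R2.
R2 ‖ (R3+R4) = 22.91 Ω.
V_A = 15.3 × 22.91/(47.8 + 22.91) = 4.957 mV.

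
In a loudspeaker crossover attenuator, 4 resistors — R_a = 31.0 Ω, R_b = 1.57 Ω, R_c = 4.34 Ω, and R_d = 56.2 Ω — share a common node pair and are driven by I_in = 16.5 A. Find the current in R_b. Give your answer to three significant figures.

I ≈ 11.5 A

Total conductance ΣG = 1/31.0 + 1/1.57 + 1/4.34 + 1/56.2 = 0.9174 (units of 1/Ω).
R_b takes the fraction G_k/ΣG = 0.6369/0.9174 = 0.6943, so I = 16.5 × 0.6943 = 11.46 A.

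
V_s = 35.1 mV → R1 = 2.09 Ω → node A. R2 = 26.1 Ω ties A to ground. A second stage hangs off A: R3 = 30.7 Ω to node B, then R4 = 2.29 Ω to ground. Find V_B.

Looking into the second stage from A: R3 + R4 = 32.99 Ω appears in parallel with R2.
Effective lower resistance at A: R2 ‖ 32.99 = 14.57 Ω.
V_A = 35.1 × 14.57/(2.09 + 14.57) = 30.70 mV.
Stage 2 is unloaded, so V_B = V_A · R4/(R3+R4) = 30.70 × 2.29/32.99 = 2.131 mV.

V_B ≈ 2.13 mV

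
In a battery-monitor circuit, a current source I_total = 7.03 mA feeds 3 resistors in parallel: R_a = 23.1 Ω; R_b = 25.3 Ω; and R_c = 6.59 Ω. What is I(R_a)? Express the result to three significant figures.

I ≈ 1.30 mA

ΣG = 1/23.1 + 1/25.3 + 1/6.59 = 0.2346.
R_a takes the fraction G_k/ΣG = 0.04329/0.2346 = 0.1846, so I = 7.03 × 0.1846 = 1.297 mA.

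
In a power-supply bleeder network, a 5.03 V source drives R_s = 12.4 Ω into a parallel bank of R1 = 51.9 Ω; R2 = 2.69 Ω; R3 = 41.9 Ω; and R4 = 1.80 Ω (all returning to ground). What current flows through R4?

I ≈ 0.214 A

Parallel bank: R_p = 1/(1/51.9 + 1/2.69 + 1/41.9 + 1/1.80) = 1.030 Ω.
V_A by voltage divider: V_A = 5.03 × 1.030/(12.4 + 1.030) = 0.3859 V.
I(R4) = V_A / R4 = 0.3859/1.80 = 0.2144 A.
(Equivalently: I_total = 0.3745 A, then current-divider fraction G_k/ΣG = 0.5725.)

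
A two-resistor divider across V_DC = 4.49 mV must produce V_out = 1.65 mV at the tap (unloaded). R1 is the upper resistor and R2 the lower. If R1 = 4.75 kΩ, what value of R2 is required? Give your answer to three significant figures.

R2 ≈ 2.76 kΩ

Required fraction k = V_out/V_DC = 0.3675.
R2 = R1 · 0.3675/(1 − 0.3675) = 2.760 kΩ.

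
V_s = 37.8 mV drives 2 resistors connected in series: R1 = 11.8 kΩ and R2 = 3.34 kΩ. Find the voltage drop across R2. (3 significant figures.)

V ≈ 8.34 mV

Series total: ΣR = 11.8 + 3.34 = 15.14 kΩ.
V = V_s · R/ΣR = 37.8 × 0.2206 = 8.339 mV.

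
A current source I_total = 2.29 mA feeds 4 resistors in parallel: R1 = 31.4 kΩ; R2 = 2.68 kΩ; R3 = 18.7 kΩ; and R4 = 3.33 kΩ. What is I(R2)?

Total conductance ΣG = 1/31.4 + 1/2.68 + 1/18.7 + 1/3.33 = 0.7588 (units of 1/kΩ).
Current divider: I(R2) = I_total · G_k/ΣG = 2.29 × (0.3731/0.7588) = 2.29 × 0.4918 = 1.126 mA.

I ≈ 1.13 mA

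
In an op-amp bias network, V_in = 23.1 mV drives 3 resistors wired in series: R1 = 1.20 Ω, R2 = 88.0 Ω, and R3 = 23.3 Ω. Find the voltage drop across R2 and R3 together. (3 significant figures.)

Total series resistance ΣR = 1.20 + 88.0 + 23.3 = 112.5 Ω.
R_{R2..R3} = 88.0 + 23.3 = 111.3 Ω.
Voltage divider: V = V_in · (111.3 / 112.5) = 23.1 × 0.9893 = 22.85 mV.

V ≈ 22.9 mV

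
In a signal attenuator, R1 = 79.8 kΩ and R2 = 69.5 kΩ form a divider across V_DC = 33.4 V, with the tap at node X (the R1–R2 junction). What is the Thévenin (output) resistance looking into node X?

R_th ≈ 37.1 kΩ

Looking into X with the source shorted: R_th = R1·R2/(R1+R2) = 79.80 × 69.5/149.3 = 37.15 kΩ.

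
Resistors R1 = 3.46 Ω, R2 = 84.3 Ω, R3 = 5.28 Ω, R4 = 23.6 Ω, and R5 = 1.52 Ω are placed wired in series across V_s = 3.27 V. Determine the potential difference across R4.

Total series resistance ΣR = 3.46 + 84.3 + 5.28 + 23.6 + 1.52 = 118.2 Ω.
Voltage divider: V = V_s · (23.60 / 118.2) = 3.27 × 0.1997 = 0.6531 V.

V ≈ 0.653 V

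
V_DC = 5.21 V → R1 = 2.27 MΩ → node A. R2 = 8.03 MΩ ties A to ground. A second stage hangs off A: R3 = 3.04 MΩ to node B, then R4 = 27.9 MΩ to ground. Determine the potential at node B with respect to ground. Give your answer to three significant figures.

The second stage (R3 + R4 = 30.94 MΩ) loads node A in parallel with R2.
Effective lower resistance at A: R2 ‖ 30.94 = 6.375 MΩ.
First divider: V_A = V_DC · 6.375/(2.27 + 6.375) = 3.842 V.
Stage 2 is unloaded, so V_B = V_A · R4/(R3+R4) = 3.842 × 27.9/30.94 = 3.465 V.

V_B ≈ 3.46 V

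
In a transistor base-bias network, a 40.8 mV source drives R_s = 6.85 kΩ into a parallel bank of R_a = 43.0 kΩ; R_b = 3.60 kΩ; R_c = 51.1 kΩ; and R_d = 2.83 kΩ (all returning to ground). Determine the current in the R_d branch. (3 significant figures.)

Parallel bank: R_p = 1/(1/43.0 + 1/3.60 + 1/51.1 + 1/2.83) = 1.484 kΩ.
V_A = 40.8 × 1.484/8.334 = 7.264 mV.
I(R_d) = V_A / R_d = 7.264/2.83 = 2.567 µA.

I ≈ 2.57 µA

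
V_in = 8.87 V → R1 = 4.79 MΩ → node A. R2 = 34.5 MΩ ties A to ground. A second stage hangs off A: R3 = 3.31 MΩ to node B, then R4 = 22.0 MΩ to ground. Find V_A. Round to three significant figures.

V_A ≈ 6.68 V

Looking into the second stage from A: R3 + R4 = 25.31 MΩ appears in parallel with R2.
Effective lower resistance at A: R2 ‖ 25.31 = 14.60 MΩ.
First divider: V_A = V_in · 14.60/(4.79 + 14.60) = 6.679 V.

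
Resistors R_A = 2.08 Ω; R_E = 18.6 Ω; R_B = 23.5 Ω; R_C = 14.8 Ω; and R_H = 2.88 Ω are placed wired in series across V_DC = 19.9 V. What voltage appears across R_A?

Series total: ΣR = 2.08 + 18.6 + 23.5 + 14.8 + 2.88 = 61.86 Ω.
Voltage divider: V = V_DC · (2.080 / 61.86) = 19.9 × 0.03362 = 0.6691 V.

V ≈ 0.669 V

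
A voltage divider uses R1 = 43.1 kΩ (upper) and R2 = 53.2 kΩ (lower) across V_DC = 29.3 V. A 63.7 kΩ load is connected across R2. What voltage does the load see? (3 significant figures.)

V_out ≈ 11.8 V

First combine the lower leg with the load: R2 ‖ R_L = 28.99 kΩ.
Then V_out = V_DC · R2'/(R1 + R2') = 29.3 × 28.99/72.09 = 11.78 V.
(Unloaded it would be 16.2 V; the load pulls it down.)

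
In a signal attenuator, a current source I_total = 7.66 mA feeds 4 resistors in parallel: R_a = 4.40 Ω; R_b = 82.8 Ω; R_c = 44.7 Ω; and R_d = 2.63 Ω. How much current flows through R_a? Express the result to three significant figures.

I ≈ 2.71 mA

Total conductance ΣG = 1/4.40 + 1/82.8 + 1/44.7 + 1/2.63 = 0.6419 (units of 1/Ω).
By the current-divider rule, I = I_total · G_k/ΣG = 7.66 × 0.3540 = 2.712 mA.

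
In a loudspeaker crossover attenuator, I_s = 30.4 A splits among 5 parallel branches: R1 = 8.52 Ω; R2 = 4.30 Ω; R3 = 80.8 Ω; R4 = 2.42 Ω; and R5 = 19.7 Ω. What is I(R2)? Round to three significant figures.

I ≈ 8.56 A

Conductances: ΣG = 1/8.52 + 1/4.30 + 1/80.8 + 1/2.42 + 1/19.7 = 0.8263 (1/Ω).
By the current-divider rule, I = I_s · G_k/ΣG = 30.4 × 0.2814 = 8.556 A.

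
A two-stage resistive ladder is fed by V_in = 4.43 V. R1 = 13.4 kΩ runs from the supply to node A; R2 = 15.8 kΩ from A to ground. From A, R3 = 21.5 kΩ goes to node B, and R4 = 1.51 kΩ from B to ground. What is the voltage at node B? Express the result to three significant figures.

Node A sees R2 in parallel with the series input of stage 2, R3 + R4 = 23.01 kΩ.
Effective lower resistance at A: R2 ‖ 23.01 = 9.368 kΩ.
So V_A = 4.43 × 0.4114 = 1.823 V.
Then the unloaded second divider: V_B = V_A × R4/(R3+R4) = 1.823 × 0.06562 = 0.1196 V.

V_B ≈ 0.120 V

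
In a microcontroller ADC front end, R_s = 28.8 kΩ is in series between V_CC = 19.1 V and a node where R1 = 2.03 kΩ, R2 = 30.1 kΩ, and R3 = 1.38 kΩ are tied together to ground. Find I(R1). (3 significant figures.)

Combine the parallel branches: R_p = (1/2.03 + 1/30.1 + 1/1.38)⁻¹ = 0.7997 kΩ.
V_A by voltage divider: V_A = 19.1 × 0.7997/(28.8 + 0.7997) = 0.5160 V.
Branch current I = V_A/R1 = 0.5160/2.03 = 0.2542 mA.
(Equivalently: I_total = 0.6453 mA, then current-divider fraction G_k/ΣG = 0.3939.)

I ≈ 0.254 mA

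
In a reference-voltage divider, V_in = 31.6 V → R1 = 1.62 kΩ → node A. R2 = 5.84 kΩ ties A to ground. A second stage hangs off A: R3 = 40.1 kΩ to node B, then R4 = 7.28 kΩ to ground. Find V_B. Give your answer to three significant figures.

Looking into the second stage from A: R3 + R4 = 47.38 kΩ appears in parallel with R2.
Effective lower resistance at A: R2 ‖ 47.38 = 5.199 kΩ.
V_A = 31.6 × 5.199/(1.62 + 5.199) = 24.09 V.
Stage 2 is unloaded, so V_B = V_A · R4/(R3+R4) = 24.09 × 7.28/47.38 = 3.702 V.

V_B ≈ 3.70 V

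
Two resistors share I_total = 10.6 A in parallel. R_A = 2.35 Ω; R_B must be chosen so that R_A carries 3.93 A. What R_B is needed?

R_B ≈ 1.38 Ω

In a two-way split, I_A/I_total = R_B/(R_A + R_B).
3.93/10.6 = R_B/(R_A + R_B) → R_B = R_A · (0.3708)/(1 − 0.3708) = 2.35 × 0.5892 = 1.385 Ω.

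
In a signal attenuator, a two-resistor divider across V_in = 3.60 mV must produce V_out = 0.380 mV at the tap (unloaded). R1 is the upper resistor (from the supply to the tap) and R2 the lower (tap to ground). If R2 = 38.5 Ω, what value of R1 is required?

The divider ratio is R2/(R1+R2) = 0.380/3.60 = 0.1056.
So R1 = R2 · (V_in/V_out − 1) = 38.5 × (3.60/0.380 − 1) = 38.5 × 8.474 = 326.2 Ω.

R1 ≈ 326 Ω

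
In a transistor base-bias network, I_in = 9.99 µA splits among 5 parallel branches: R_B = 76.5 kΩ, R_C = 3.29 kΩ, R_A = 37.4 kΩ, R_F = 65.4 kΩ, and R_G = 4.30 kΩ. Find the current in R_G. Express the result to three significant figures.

I ≈ 3.93 µA

ΣG = 1/76.5 + 1/3.29 + 1/37.4 + 1/65.4 + 1/4.30 = 0.5916.
Current divider: I(R_G) = I_in · G_k/ΣG = 9.99 × (0.2326/0.5916) = 9.99 × 0.3931 = 3.927 µA.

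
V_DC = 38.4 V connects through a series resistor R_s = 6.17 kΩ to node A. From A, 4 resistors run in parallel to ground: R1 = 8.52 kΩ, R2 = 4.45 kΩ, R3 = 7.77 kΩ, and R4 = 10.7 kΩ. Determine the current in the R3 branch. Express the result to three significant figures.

Equivalent of the parallel group: R_p = 1.772 kΩ.
Node voltage V_A = V_DC · R_p/(R_s + R_p) = 38.4 × 0.2231 = 8.569 V.
I(R3) = V_A / R3 = 8.569/7.77 = 1.103 mA.

I ≈ 1.10 mA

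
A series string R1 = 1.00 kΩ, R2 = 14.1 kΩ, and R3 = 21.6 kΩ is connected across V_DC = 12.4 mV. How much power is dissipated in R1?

P ≈ 0.114 nW

The common current is I = 12.4/36.70 = 0.3379 µA.
V(R1) = I·R = 0.3379 mV; P = V·I = 0.3379 × 0.3379 = 0.1142 nW.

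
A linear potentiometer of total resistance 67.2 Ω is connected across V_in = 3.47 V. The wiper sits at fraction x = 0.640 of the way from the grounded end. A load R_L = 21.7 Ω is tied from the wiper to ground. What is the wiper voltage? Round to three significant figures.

V_out ≈ 1.30 V

Split the track: R_lower = x·R_p = 43.01 Ω, R_upper = (1−x)·R_p = 24.19 Ω.
R_L loads the lower segment: effective lower R = 14.42 Ω.
V_out = 3.47 × 14.42/(24.19 + 14.42) = 1.296 V.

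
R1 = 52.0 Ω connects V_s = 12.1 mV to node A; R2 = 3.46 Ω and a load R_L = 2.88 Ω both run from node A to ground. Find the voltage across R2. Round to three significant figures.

V_out ≈ 0.355 mV

First combine the lower leg with the load: R2 ‖ R_L = 1.572 Ω.
Now apply the divider: V_out = 12.1 × 0.02934 = 0.3550 mV.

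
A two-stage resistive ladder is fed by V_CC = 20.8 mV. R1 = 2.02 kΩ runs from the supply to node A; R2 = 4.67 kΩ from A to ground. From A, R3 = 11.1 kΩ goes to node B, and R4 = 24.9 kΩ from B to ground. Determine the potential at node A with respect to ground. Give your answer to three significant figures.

V_A ≈ 14.0 mV

The second stage (R3 + R4 = 36.00 kΩ) loads node A in parallel with R2.
R2 ‖ (R3+R4) = 4.134 kΩ.
First divider: V_A = V_CC · 4.134/(2.02 + 4.134) = 13.97 mV.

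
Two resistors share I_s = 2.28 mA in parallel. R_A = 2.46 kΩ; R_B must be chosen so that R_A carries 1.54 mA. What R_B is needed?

Two-branch current divider: I_A = I_s · R_B/(R_A + R_B).
With f = 0.6754, R_B = R_A · f/(1−f) = 2.46 × 2.081 = 5.119 kΩ.

R_B ≈ 5.12 kΩ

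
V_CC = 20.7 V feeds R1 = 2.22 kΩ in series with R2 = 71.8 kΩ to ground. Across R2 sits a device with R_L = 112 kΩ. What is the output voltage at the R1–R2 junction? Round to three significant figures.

R2 ‖ R_L = (71.8 × 112)/(71.8 + 112) = 43.75 kΩ.
Now apply the divider: V_out = 20.7 × 0.9517 = 19.70 V.

V_out ≈ 19.7 V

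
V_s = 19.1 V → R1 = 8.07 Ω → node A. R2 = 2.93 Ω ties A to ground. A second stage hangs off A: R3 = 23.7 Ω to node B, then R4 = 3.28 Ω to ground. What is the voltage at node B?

Node A sees R2 in parallel with the series input of stage 2, R3 + R4 = 26.98 Ω.
R2 ‖ (R3+R4) = 2.643 Ω.
First divider: V_A = V_s · 2.643/(8.07 + 2.643) = 4.712 V.
V_B = V_A × 0.1216 = 0.5729 V.

V_B ≈ 0.573 V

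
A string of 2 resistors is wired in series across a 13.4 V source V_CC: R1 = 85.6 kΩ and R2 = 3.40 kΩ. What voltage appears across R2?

Series total: ΣR = 85.6 + 3.40 = 89.00 kΩ.
By the voltage-divider rule, V = 13.4 × 3.400/89.00 = 0.5119 V.

V ≈ 0.512 V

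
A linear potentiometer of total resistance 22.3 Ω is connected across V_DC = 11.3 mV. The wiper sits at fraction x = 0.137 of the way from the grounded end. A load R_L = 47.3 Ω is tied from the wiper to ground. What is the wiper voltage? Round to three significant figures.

Split the track: R_lower = x·R_p = 3.055 Ω, R_upper = (1−x)·R_p = 19.24 Ω.
Lower segment in parallel with the load: 3.055 ‖ 47.3 = 2.870 Ω.
V_out = 11.3 × 2.870/(19.24 + 2.870) = 1.466 mV.

V_out ≈ 1.47 mV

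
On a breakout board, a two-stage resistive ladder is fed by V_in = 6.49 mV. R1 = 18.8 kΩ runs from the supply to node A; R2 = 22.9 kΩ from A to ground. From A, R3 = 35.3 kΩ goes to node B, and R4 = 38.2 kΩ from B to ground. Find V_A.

V_A ≈ 3.13 mV

The second stage (R3 + R4 = 73.50 kΩ) loads node A in parallel with R2.
R2 ‖ (R3+R4) = 17.46 kΩ.
So V_A = 6.49 × 0.4815 = 3.125 mV.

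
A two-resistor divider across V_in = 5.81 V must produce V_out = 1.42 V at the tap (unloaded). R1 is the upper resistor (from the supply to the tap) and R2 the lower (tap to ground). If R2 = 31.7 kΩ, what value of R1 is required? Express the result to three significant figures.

V_out/V_in = R2/(R1+R2) = 0.2444.
So R1 = R2 · (V_in/V_out − 1) = 31.7 × (5.81/1.42 − 1) = 31.7 × 3.092 = 98.00 kΩ.

R1 ≈ 98.0 kΩ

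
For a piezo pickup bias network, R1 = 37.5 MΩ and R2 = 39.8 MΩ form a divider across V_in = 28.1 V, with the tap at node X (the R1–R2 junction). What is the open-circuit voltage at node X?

V_th ≈ 14.5 V

V_th is the unloaded tap voltage: V_in · R2/(R1+R2) = 28.1 × 0.5149 = 14.47 V.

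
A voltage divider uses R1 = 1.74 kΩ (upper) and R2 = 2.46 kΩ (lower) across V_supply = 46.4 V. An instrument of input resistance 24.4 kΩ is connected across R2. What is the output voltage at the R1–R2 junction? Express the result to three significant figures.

V_out ≈ 26.1 V

First combine the lower leg with the load: R2 ‖ R_L = 2.235 kΩ.
Then V_out = V_supply · R2'/(R1 + R2') = 46.4 × 2.235/3.975 = 26.09 V.
(Unloaded it would be 27.2 V; the load pulls it down.)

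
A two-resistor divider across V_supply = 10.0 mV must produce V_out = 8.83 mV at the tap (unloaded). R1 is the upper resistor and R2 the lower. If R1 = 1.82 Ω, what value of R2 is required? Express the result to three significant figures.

R2 ≈ 13.7 Ω

V_out/V_supply = R2/(R1+R2) = 0.8830.
R2 = R1 · 0.8830/(1 − 0.8830) = 13.74 Ω.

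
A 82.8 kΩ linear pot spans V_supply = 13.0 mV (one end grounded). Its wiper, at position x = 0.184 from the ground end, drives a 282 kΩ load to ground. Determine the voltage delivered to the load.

Split the track: R_lower = x·R_p = 15.24 kΩ, R_upper = (1−x)·R_p = 67.56 kΩ.
(x·R_p) ‖ R_L = 14.45 kΩ.
V_out = 13.0 × 14.45/(67.56 + 14.45) = 2.291 mV.

V_out ≈ 2.29 mV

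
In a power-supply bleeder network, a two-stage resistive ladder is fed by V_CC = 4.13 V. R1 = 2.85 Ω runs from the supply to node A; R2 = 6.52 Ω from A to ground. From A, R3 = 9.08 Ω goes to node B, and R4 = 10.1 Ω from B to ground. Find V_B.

The second stage (R3 + R4 = 19.18 Ω) loads node A in parallel with R2.
Effective lower resistance at A: R2 ‖ 19.18 = 4.866 Ω.
First divider: V_A = V_CC · 4.866/(2.85 + 4.866) = 2.605 V.
Then the unloaded second divider: V_B = V_A × R4/(R3+R4) = 2.605 × 0.5266 = 1.372 V.

V_B ≈ 1.37 V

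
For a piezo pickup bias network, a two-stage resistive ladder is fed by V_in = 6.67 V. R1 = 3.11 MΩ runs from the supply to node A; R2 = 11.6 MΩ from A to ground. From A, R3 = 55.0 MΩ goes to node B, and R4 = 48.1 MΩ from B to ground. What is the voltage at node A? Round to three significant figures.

Node A sees R2 in parallel with the series input of stage 2, R3 + R4 = 103.1 MΩ.
R2 ‖ (R3+R4) = 10.43 MΩ.
First divider: V_A = V_in · 10.43/(3.11 + 10.43) = 5.138 V.

V_A ≈ 5.14 V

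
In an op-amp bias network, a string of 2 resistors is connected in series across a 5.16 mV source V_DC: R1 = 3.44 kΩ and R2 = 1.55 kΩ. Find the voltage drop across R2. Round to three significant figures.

ΣR = 3.44 + 1.55 = 4.990 kΩ.
V = V_DC · R/ΣR = 5.16 × 0.3106 = 1.603 mV.

V ≈ 1.60 mV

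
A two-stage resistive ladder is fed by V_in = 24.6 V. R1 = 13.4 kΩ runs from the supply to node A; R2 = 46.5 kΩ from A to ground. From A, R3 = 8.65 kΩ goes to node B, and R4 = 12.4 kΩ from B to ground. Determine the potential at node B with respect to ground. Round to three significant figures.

Looking into the second stage from A: R3 + R4 = 21.05 kΩ appears in parallel with R2.
R2 ‖ (R3+R4) = 14.49 kΩ.
First divider: V_A = V_in · 14.49/(13.4 + 14.49) = 12.78 V.
Stage 2 is unloaded, so V_B = V_A · R4/(R3+R4) = 12.78 × 12.4/21.05 = 7.529 V.

V_B ≈ 7.53 V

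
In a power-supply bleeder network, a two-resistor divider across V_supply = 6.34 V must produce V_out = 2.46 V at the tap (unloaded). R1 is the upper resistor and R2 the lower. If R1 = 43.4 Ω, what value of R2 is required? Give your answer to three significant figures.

The divider ratio is R2/(R1+R2) = 2.46/6.34 = 0.3880.
R2 = R1 · 0.3880/(1 − 0.3880) = 27.52 Ω.

R2 ≈ 27.5 Ω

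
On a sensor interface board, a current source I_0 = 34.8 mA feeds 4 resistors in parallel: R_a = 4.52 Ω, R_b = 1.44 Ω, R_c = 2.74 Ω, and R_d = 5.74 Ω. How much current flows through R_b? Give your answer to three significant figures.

ΣG = 1/4.52 + 1/1.44 + 1/2.74 + 1/5.74 = 1.455.
Current divider: I(R_b) = I_0 · G_k/ΣG = 34.8 × (0.6944/1.455) = 34.8 × 0.4773 = 16.61 mA.

I ≈ 16.6 mA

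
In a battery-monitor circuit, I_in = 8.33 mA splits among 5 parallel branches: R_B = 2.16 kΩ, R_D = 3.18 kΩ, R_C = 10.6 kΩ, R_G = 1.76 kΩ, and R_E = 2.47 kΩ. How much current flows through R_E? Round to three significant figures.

Conductances: ΣG = 1/2.16 + 1/3.18 + 1/10.6 + 1/1.76 + 1/2.47 = 1.845 (1/kΩ).
Current divider: I(R_E) = I_in · G_k/ΣG = 8.33 × (0.4049/1.845) = 8.33 × 0.2195 = 1.828 mA.

I ≈ 1.83 mA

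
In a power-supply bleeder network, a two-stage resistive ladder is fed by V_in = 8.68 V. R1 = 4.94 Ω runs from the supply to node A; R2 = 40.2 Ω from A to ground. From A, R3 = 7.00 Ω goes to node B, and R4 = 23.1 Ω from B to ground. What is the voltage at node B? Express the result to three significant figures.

V_B ≈ 5.18 V

The second stage (R3 + R4 = 30.10 Ω) loads node A in parallel with R2.
Effective lower resistance at A: R2 ‖ 30.10 = 17.21 Ω.
V_A = 8.68 × 17.21/(4.94 + 17.21) = 6.744 V.
Then the unloaded second divider: V_B = V_A × R4/(R3+R4) = 6.744 × 0.7674 = 5.176 V.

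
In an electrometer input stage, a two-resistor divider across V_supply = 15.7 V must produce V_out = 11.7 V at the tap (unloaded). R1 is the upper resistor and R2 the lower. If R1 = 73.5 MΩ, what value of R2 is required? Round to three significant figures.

V_out/V_supply = R2/(R1+R2) = 0.7452.
Rearranging, R2 = R1·k/(1−k) = 73.5 × 2.925 = 215.0 MΩ.

R2 ≈ 215 MΩ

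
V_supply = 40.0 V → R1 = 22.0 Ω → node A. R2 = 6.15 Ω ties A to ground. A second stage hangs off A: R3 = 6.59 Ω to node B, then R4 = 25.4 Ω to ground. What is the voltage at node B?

Looking into the second stage from A: R3 + R4 = 31.99 Ω appears in parallel with R2.
R2 ‖ (R3+R4) = 5.158 Ω.
First divider: V_A = V_supply · 5.158/(22.0 + 5.158) = 7.597 V.
Stage 2 is unloaded, so V_B = V_A · R4/(R3+R4) = 7.597 × 25.4/31.99 = 6.032 V.

V_B ≈ 6.03 V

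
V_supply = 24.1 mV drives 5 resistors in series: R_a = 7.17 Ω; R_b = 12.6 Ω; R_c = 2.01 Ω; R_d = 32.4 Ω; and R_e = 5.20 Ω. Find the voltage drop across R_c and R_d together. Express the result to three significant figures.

Total series resistance ΣR = 7.17 + 12.6 + 2.01 + 32.4 + 5.20 = 59.38 Ω.
R_{R_c..R_d} = 2.01 + 32.4 = 34.41 Ω.
By the voltage-divider rule, V = 24.1 × 34.41/59.38 = 13.97 mV.

V ≈ 14.0 mV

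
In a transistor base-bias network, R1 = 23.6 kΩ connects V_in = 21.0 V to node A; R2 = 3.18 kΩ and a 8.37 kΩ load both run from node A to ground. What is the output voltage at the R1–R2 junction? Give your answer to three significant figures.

R2 ‖ R_L = (3.18 × 8.37)/(3.18 + 8.37) = 2.304 kΩ.
Now apply the divider: V_out = 21.0 × 0.08896 = 1.868 V.

V_out ≈ 1.87 V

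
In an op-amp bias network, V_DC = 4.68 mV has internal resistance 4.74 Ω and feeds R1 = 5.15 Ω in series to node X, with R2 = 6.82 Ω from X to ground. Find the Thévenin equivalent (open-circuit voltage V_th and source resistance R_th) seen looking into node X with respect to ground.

V_th ≈ 1.91 mV, R_th ≈ 4.04 Ω

R1' = 4.74 + 5.15 = 9.890 Ω (source resistance + R1).
With X open, the divider is unloaded: V_th = 4.68 × 6.82/16.71 = 1.910 mV.
Zeroing V_DC shorts the top of R1' to ground, so R_th = R1' ‖ R2 = 4.036 Ω.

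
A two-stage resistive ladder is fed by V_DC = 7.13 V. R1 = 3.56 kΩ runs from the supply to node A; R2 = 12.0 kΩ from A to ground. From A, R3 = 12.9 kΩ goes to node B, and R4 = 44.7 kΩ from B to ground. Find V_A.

Looking into the second stage from A: R3 + R4 = 57.60 kΩ appears in parallel with R2.
Effective lower resistance at A: R2 ‖ 57.60 = 9.931 kΩ.
So V_A = 7.13 × 0.7361 = 5.249 V.

V_A ≈ 5.25 V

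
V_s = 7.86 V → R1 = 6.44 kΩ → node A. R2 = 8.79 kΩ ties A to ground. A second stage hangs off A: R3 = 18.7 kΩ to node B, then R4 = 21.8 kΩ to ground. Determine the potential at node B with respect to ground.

Looking into the second stage from A: R3 + R4 = 40.50 kΩ appears in parallel with R2.
Effective lower resistance at A: R2 ‖ 40.50 = 7.222 kΩ.
So V_A = 7.86 × 0.5286 = 4.155 V.
Stage 2 is unloaded, so V_B = V_A · R4/(R3+R4) = 4.155 × 21.8/40.50 = 2.237 V.

V_B ≈ 2.24 V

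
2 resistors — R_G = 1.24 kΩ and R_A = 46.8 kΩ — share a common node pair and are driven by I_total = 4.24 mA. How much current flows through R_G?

I ≈ 4.13 mA

With just two branches, the current splits inversely with resistance.
I(R_G) = 4.24 × 46.8/(1.24 + 46.8) = 4.24 × 0.9742 = 4.131 mA.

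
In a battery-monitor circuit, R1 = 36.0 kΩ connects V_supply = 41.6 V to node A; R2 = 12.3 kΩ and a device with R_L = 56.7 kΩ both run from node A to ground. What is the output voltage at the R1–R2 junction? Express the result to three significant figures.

V_out ≈ 9.12 V

R2 ‖ R_L = (12.3 × 56.7)/(12.3 + 56.7) = 10.11 kΩ.
Now apply the divider: V_out = 41.6 × 0.2192 = 9.119 V.
(Unloaded it would be 10.6 V; the load pulls it down.)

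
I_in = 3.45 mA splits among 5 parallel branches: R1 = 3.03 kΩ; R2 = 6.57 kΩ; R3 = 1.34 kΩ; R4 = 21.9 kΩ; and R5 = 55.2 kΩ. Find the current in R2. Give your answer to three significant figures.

Conductances: ΣG = 1/3.03 + 1/6.57 + 1/1.34 + 1/21.9 + 1/55.2 = 1.292 (1/kΩ).
R2 takes the fraction G_k/ΣG = 0.1522/1.292 = 0.1178, so I = 3.45 × 0.1178 = 0.4063 mA.

I ≈ 0.406 mA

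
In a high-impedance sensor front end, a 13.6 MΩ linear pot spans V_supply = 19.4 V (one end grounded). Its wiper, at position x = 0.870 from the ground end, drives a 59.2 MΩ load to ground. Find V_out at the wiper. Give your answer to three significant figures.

V_out ≈ 16.5 V

The pot divides into 1.768 MΩ above the wiper and 11.83 MΩ below.
R_L loads the lower segment: effective lower R = 9.861 MΩ.
Loaded-divider output: V_out = 19.4 × 0.8480 = 16.45 V.
(Unloaded: V_out = x·V_supply = 16.9 V.)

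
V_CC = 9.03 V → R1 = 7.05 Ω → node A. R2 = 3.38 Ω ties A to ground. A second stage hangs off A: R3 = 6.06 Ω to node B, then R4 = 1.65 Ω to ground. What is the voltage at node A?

V_A ≈ 2.26 V

Node A sees R2 in parallel with the series input of stage 2, R3 + R4 = 7.710 Ω.
Effective lower resistance at A: R2 ‖ 7.710 = 2.350 Ω.
So V_A = 9.03 × 0.2500 = 2.257 V.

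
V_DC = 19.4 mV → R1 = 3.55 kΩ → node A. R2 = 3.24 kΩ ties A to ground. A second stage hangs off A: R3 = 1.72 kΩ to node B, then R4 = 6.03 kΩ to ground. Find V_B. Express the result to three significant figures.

V_B ≈ 5.91 mV

The second stage (R3 + R4 = 7.750 kΩ) loads node A in parallel with R2.
R2 ‖ (R3+R4) = 2.285 kΩ.
V_A = 19.4 × 2.285/(3.55 + 2.285) = 7.597 mV.
Then the unloaded second divider: V_B = V_A × R4/(R3+R4) = 7.597 × 0.7781 = 5.911 mV.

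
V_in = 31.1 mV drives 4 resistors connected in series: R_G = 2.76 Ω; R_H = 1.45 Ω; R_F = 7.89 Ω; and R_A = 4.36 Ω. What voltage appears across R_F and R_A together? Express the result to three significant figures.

V ≈ 23.1 mV

Total series resistance ΣR = 2.76 + 1.45 + 7.89 + 4.36 = 16.46 Ω.
R_{R_F..R_A} = 7.89 + 4.36 = 12.25 Ω.
V = V_in · R/ΣR = 31.1 × 0.7442 = 23.15 mV.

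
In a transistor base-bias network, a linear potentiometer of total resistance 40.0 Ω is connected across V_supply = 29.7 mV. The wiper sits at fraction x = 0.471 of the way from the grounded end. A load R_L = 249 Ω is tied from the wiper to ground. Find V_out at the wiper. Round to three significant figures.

V_out ≈ 13.5 mV

The pot divides into 21.16 Ω above the wiper and 18.84 Ω below.
(x·R_p) ‖ R_L = 17.51 Ω.
V_out = 29.7 × 17.51/(21.16 + 17.51) = 13.45 mV.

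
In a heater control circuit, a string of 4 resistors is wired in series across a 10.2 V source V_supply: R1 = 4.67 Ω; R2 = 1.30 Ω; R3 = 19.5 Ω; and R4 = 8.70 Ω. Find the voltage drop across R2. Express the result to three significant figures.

Series total: ΣR = 4.67 + 1.30 + 19.5 + 8.70 = 34.17 Ω.
V = V_supply · R/ΣR = 10.2 × 0.03805 = 0.3881 V.

V ≈ 0.388 V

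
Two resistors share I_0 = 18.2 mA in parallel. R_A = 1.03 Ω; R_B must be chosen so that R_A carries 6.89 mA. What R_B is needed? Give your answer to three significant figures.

In a two-way split, I_A/I_0 = R_B/(R_A + R_B).
With f = 0.3786, R_B = R_A · f/(1−f) = 1.03 × 0.6092 = 0.6275 Ω.

R_B ≈ 0.627 Ω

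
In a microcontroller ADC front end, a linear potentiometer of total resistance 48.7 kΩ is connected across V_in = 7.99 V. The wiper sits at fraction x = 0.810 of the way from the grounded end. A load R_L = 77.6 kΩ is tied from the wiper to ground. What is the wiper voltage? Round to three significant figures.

V_out ≈ 5.90 V

The pot divides into 9.253 kΩ above the wiper and 39.45 kΩ below.
(x·R_p) ‖ R_L = 26.15 kΩ.
V_out = 7.99 × 26.15/(9.253 + 26.15) = 5.902 V.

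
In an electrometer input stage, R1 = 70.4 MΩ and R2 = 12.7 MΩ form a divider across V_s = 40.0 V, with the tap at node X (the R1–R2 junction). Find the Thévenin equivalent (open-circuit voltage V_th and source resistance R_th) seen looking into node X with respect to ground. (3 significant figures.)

V_th is the unloaded tap voltage: V_s · R2/(R1+R2) = 40.0 × 0.1528 = 6.113 V.
With V_s suppressed (replaced by a short), R_th = R1 ‖ R2 = (70.40 × 12.7)/(70.40 + 12.7) = 10.76 MΩ.

V_th ≈ 6.11 V, R_th ≈ 10.8 MΩ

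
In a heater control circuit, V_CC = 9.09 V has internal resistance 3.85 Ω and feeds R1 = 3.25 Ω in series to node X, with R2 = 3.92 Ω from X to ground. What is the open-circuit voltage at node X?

V_th ≈ 3.23 V

R1' = 3.85 + 3.25 = 7.100 Ω (source resistance + R1).
With X open, the divider is unloaded: V_th = 9.09 × 3.92/11.02 = 3.233 V.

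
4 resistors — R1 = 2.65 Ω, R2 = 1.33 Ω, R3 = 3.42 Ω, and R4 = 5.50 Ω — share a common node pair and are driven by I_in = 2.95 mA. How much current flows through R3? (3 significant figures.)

Total conductance ΣG = 1/2.65 + 1/1.33 + 1/3.42 + 1/5.50 = 1.603 (units of 1/Ω).
By the current-divider rule, I = I_in · G_k/ΣG = 2.95 × 0.1824 = 0.5379 mA.

I ≈ 0.538 mA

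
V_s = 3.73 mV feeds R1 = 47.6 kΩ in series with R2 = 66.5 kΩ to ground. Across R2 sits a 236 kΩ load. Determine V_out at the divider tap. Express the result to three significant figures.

V_out ≈ 1.95 mV

R2 ‖ R_L = (66.5 × 236)/(66.5 + 236) = 51.88 kΩ.
Voltage divider with the loaded lower leg: V_out = 3.73 × 51.88/(47.6 + 51.88) = 3.73 × 0.5215 = 1.945 mV.
(Unloaded it would be 2.17 mV; the load pulls it down.)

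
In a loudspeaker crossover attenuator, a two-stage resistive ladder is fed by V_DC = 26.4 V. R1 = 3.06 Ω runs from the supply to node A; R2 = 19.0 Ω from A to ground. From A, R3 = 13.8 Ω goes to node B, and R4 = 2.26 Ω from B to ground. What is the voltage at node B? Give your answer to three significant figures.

Node A sees R2 in parallel with the series input of stage 2, R3 + R4 = 16.06 Ω.
Effective lower resistance at A: R2 ‖ 16.06 = 8.703 Ω.
So V_A = 26.4 × 0.7399 = 19.53 V.
V_B = V_A × 0.1407 = 2.749 V.

V_B ≈ 2.75 V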